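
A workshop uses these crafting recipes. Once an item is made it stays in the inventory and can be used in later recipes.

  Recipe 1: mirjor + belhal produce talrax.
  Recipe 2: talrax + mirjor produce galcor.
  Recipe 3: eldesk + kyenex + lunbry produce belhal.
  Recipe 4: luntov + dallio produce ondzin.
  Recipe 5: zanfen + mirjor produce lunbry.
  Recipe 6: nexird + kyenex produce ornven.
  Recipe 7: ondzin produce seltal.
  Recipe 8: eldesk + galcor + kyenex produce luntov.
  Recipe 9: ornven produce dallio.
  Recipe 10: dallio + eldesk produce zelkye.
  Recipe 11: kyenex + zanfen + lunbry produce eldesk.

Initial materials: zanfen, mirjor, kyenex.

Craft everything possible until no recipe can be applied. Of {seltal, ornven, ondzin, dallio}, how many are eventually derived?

seltal would need ondzin (Recipe 7), but ondzin is never obtained.
ornven would need nexird and kyenex (Recipe 6), but nexird is never obtained.
ondzin would need luntov and dallio (Recipe 4), but dallio is never obtained.
dallio would need ornven (Recipe 9), but ornven is never obtained.
None of the 4 are reached.

0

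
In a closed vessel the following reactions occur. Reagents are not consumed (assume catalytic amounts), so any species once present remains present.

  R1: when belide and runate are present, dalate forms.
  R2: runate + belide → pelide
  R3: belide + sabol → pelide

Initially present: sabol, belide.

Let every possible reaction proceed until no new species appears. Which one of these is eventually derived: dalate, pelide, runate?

pelide

belide and sabol present → pelide forms (R3).
No rule produces runate, and it is not given. dalate would need belide and runate (R1), but runate never forms.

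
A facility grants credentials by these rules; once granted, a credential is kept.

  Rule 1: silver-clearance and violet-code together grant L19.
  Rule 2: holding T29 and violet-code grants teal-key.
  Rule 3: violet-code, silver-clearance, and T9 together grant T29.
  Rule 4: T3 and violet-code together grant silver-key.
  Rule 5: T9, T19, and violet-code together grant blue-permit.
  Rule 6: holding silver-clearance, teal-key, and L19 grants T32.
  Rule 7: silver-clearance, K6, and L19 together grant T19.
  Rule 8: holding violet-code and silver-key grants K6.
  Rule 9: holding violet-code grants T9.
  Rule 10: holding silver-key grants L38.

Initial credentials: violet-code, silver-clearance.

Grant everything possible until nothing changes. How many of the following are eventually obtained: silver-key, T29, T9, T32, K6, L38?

3

Holding silver-clearance and violet-code grants L19 (Rule 1).
Holding violet-code grants T9 (Rule 9).
Holding violet-code, silver-clearance, and T9 grants T29 (Rule 3).
Holding T29 and violet-code grants teal-key (Rule 2).
Holding silver-clearance, teal-key, and L19 grants T32 (Rule 6).
silver-key would need T3 and violet-code (Rule 4), but T3 is never granted.
T29: reached.
T9: reached.
T32: reached.
K6 would need violet-code and silver-key (Rule 8), but silver-key is never granted.
L38 would need silver-key (Rule 10), but silver-key is never granted.
Reached: T29, T9, and T32 — 3 of the 6.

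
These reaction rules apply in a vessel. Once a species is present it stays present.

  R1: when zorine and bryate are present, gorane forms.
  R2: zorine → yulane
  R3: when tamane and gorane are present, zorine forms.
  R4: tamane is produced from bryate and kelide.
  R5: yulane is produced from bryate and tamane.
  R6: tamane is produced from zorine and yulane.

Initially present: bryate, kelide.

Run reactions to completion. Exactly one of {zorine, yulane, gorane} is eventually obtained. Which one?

bryate and kelide present → tamane forms (R4).
bryate and tamane present → yulane forms (R5).
gorane would need zorine and bryate (R1), but zorine never forms. zorine would need tamane and gorane (R3), but gorane never forms.

yulane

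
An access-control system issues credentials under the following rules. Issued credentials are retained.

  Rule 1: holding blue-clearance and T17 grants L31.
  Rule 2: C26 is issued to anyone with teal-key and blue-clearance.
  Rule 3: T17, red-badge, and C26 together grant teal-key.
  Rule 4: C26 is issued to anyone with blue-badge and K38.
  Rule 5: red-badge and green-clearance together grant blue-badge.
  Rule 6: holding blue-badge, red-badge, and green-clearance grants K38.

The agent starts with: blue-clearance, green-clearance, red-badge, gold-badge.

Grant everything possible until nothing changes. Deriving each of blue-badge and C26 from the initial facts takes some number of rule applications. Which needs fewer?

blue-badge

blue-badge: Holding red-badge and green-clearance grants blue-badge (Rule 5). [1 rule application]
C26: Holding red-badge and green-clearance grants blue-badge (Rule 5). Holding blue-badge, red-badge, and green-clearance grants K38 (Rule 6). Holding blue-badge and K38 grants C26 (Rule 4). [3 rule applications]
blue-badge needs fewer.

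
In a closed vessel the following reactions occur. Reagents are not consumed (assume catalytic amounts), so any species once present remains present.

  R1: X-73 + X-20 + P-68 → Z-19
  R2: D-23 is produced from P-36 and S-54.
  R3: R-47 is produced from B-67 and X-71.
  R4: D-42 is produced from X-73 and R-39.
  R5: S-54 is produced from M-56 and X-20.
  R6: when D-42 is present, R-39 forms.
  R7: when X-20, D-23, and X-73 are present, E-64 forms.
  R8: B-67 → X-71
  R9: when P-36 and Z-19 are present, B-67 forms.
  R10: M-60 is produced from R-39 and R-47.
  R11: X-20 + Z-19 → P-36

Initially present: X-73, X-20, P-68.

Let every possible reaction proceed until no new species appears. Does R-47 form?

Yes

X-73, X-20, and P-68 present → Z-19 forms (R1).
X-20 and Z-19 present → P-36 forms (R11).
P-36 and Z-19 present → B-67 forms (R9).
B-67 present → X-71 forms (R8).
B-67 and X-71 present → R-47 forms (R3).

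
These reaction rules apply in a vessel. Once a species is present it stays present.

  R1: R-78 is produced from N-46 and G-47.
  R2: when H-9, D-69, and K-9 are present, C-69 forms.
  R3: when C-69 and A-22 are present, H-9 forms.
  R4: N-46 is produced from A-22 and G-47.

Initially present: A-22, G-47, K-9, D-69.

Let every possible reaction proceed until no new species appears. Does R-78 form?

A-22 and G-47 present → N-46 forms (R4).
N-46 and G-47 present → R-78 forms (R1).

Yes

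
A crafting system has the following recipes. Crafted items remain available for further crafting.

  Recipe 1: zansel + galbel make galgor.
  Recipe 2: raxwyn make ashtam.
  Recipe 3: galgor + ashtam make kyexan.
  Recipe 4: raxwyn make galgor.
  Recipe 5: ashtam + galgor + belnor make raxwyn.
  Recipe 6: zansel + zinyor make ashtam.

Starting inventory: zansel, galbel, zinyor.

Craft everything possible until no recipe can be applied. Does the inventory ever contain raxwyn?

raxwyn would need ashtam, galgor, and belnor (Recipe 5), but belnor is never obtained.

No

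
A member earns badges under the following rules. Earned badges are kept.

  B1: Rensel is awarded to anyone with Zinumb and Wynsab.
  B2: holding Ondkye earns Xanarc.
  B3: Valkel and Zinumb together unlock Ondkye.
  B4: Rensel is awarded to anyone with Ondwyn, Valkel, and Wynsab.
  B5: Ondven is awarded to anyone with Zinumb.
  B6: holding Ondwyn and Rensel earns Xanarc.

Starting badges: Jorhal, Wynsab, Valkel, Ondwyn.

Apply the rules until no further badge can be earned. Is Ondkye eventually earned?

Ondkye would need Valkel and Zinumb (B3), but Zinumb is never earned.

No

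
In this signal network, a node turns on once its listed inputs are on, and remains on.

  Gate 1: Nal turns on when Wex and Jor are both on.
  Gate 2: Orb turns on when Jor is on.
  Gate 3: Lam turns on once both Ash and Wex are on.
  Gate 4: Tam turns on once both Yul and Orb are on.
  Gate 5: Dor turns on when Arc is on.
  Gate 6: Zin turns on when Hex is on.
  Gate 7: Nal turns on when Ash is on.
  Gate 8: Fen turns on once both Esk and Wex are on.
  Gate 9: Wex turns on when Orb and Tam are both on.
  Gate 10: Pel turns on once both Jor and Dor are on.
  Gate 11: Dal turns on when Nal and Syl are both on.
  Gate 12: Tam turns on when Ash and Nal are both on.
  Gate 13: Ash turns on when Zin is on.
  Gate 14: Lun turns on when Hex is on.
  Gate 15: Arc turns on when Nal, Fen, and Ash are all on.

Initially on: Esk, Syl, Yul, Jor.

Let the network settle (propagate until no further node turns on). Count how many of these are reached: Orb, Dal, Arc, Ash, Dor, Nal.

Gate 2: Jor on → Orb on.
Gate 4: Yul and Orb on → Tam on.
Gate 9: Orb and Tam on → Wex on.
Wex and Jor are on, so Nal turns on (Gate 1).
Gate 11: Nal and Syl on → Dal on.
Orb: reached.
Dal: reached.
Arc would need Nal, Fen, and Ash (Gate 15), but Ash never turns on.
Ash would need Zin (Gate 13), but Zin never turns on.
Dor would need Arc (Gate 5), but Arc never turns on.
Nal: reached.
Reached: Orb, Dal, and Nal — 3 of the 6.

3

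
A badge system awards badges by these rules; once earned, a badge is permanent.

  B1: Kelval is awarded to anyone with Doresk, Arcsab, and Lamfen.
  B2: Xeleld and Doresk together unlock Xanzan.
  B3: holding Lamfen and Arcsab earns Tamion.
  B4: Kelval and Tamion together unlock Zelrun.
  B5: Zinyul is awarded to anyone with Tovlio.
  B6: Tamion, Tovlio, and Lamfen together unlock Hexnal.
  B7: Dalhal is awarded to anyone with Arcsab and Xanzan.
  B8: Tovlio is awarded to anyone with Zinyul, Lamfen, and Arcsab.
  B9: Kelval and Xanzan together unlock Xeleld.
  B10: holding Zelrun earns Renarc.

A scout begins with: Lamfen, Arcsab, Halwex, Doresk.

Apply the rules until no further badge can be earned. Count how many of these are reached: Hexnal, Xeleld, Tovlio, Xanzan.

Hexnal would need Tamion, Tovlio, and Lamfen (B6), but Tovlio is never earned.
Xeleld would need Kelval and Xanzan (B9), but Xanzan is never earned.
Tovlio would need Zinyul, Lamfen, and Arcsab (B8), but Zinyul is never earned.
Xanzan would need Xeleld and Doresk (B2), but Xeleld is never earned.
None of the 4 are reached.

0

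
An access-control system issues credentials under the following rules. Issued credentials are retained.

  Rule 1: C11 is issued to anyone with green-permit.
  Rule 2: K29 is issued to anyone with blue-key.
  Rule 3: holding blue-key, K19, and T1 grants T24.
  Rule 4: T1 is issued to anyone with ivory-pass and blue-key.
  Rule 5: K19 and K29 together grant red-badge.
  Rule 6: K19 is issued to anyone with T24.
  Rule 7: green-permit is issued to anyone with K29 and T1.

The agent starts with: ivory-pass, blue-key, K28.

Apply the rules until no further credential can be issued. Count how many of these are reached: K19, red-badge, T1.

1

Holding ivory-pass and blue-key grants T1 (Rule 4).
K19 would need T24 (Rule 6), but T24 is never granted.
red-badge would need K19 and K29 (Rule 5), but K19 is never granted.
T1: reached.
Reached: T1 — 1 of the 3.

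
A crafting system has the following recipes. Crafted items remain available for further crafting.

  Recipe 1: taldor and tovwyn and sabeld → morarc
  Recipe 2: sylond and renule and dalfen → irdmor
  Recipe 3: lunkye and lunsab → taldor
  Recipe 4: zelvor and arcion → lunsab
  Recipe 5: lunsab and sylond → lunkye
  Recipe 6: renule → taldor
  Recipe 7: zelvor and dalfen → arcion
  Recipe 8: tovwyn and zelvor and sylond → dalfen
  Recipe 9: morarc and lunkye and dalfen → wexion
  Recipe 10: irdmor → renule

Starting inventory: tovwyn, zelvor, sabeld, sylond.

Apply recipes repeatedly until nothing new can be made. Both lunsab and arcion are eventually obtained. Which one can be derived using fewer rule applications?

arcion: Using Recipe 8, tovwyn, zelvor, and sylond make dalfen. Using Recipe 7, zelvor and dalfen make arcion. [2 rule applications]
lunsab: tovwyn and zelvor and sylond → dalfen (Recipe 8). Using Recipe 7, zelvor and dalfen make arcion. Using Recipe 4, zelvor and arcion make lunsab. [3 rule applications]
arcion needs fewer.

arcion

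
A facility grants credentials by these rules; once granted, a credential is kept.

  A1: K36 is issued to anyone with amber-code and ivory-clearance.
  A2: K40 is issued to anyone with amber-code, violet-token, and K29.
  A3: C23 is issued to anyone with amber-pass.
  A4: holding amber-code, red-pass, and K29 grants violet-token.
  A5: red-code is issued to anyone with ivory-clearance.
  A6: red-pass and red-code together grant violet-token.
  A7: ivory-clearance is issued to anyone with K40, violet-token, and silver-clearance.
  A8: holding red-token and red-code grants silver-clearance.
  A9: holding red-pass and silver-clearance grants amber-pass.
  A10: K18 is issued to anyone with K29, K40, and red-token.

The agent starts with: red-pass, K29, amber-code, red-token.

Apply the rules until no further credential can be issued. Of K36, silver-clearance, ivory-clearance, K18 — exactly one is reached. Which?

K18

Holding amber-code, red-pass, and K29 grants violet-token (A4).
Holding amber-code, violet-token, and K29 grants K40 (A2).
Holding K29, K40, and red-token grants K18 (A10).
silver-clearance would need red-token and red-code (A8), but red-code is never granted. ivory-clearance would need K40, violet-token, and silver-clearance (A7), but silver-clearance is never granted. K36 would need amber-code and ivory-clearance (A1), but ivory-clearance is never granted.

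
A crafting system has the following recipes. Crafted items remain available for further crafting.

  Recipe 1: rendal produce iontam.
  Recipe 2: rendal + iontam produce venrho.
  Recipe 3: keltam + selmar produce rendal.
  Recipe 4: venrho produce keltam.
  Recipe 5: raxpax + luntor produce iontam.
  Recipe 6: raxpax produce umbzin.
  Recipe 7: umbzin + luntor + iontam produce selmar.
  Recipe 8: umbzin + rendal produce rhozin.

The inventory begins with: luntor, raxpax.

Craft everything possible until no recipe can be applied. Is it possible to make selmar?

Yes

raxpax → umbzin (Recipe 6).
raxpax + luntor → iontam (Recipe 5).
Using Recipe 7, umbzin, luntor, and iontam make selmar.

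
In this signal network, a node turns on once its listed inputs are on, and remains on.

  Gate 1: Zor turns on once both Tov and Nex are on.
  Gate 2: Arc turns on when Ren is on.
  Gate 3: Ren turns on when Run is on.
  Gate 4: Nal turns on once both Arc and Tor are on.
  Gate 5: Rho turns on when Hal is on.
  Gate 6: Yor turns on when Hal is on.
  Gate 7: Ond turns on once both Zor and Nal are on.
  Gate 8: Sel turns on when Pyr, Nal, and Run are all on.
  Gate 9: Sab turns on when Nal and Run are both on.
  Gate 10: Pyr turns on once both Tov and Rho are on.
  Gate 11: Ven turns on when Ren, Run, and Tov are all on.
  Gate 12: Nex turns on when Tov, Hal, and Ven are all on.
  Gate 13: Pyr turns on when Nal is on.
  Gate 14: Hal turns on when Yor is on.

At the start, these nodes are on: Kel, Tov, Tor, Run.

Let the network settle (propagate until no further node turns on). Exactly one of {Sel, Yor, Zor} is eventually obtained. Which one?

Gate 3: Run on → Ren on.
Gate 2: Ren on → Arc on.
Arc and Tor are on, so Nal turns on (Gate 4).
Gate 13: Nal on → Pyr on.
Pyr, Nal, and Run are on, so Sel turns on (Gate 8).
Zor would need Tov and Nex (Gate 1), but Nex never turns on. Yor would need Hal (Gate 6), but Hal never turns on.

Sel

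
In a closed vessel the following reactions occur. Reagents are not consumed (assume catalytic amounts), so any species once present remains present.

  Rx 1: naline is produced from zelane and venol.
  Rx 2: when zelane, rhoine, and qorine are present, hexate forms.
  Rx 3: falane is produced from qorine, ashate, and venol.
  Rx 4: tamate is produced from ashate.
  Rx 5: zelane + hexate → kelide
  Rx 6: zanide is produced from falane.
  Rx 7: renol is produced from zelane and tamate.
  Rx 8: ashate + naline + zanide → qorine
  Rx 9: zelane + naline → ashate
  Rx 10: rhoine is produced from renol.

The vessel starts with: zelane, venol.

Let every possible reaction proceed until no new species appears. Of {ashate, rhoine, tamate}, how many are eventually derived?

zelane and venol present → naline forms (Rx 1).
zelane and naline present → ashate forms (Rx 9).
ashate present → tamate forms (Rx 4).
zelane and tamate present → renol forms (Rx 7).
renol present → rhoine forms (Rx 10).
ashate: reached.
rhoine: reached.
tamate: reached.
All 3 are reached.

3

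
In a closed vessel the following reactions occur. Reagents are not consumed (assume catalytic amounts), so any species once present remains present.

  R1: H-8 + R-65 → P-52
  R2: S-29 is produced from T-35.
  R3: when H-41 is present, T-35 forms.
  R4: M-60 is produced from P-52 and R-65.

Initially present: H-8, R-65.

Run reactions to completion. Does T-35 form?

T-35 would need H-41 (R3), but H-41 never forms.

No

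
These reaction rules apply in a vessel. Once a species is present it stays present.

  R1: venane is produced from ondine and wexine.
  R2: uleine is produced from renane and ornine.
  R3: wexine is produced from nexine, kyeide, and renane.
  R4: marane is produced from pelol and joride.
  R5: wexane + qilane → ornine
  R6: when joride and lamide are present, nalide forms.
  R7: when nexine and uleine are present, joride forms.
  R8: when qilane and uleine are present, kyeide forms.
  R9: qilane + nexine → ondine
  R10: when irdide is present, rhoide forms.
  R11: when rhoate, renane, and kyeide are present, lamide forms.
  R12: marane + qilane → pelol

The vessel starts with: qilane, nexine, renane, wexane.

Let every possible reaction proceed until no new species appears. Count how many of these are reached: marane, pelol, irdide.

0

marane would need pelol and joride (R4), but pelol never forms.
pelol would need marane and qilane (R12), but marane never forms.
No rule produces irdide, and it is not given.
None of the 3 are reached.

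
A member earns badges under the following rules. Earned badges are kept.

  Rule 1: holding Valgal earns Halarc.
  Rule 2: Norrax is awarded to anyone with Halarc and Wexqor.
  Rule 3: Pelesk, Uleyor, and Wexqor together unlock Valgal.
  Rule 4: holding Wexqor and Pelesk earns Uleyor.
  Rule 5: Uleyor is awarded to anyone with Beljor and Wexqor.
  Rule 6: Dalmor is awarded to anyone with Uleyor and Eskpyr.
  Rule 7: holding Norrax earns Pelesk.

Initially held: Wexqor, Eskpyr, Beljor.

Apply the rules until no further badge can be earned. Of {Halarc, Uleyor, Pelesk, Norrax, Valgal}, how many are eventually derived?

1

With Beljor and Wexqor, Uleyor is earned (Rule 5).
Halarc would need Valgal (Rule 1), but Valgal is never earned.
Uleyor: reached.
Pelesk would need Norrax (Rule 7), but Norrax is never earned.
Norrax would need Halarc and Wexqor (Rule 2), but Halarc is never earned.
Valgal would need Pelesk, Uleyor, and Wexqor (Rule 3), but Pelesk is never earned.
Reached: Uleyor — 1 of the 5.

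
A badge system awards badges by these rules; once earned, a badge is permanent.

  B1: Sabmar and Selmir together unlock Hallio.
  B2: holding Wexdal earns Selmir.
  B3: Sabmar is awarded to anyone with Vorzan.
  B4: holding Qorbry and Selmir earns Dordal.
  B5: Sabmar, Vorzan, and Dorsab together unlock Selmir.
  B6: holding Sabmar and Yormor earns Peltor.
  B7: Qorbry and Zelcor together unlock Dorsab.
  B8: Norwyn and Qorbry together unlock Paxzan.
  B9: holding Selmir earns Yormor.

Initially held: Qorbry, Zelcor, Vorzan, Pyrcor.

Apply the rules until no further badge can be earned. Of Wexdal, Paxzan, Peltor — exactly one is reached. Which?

With Qorbry and Zelcor, Dorsab is earned (B7).
With Vorzan, Sabmar is earned (B3).
With Sabmar, Vorzan, and Dorsab, Selmir is earned (B5).
With Selmir, Yormor is earned (B9).
With Sabmar and Yormor, Peltor is earned (B6).
Paxzan would need Norwyn and Qorbry (B8), but Norwyn is never earned. No rule produces Wexdal, and it is not given.

Peltor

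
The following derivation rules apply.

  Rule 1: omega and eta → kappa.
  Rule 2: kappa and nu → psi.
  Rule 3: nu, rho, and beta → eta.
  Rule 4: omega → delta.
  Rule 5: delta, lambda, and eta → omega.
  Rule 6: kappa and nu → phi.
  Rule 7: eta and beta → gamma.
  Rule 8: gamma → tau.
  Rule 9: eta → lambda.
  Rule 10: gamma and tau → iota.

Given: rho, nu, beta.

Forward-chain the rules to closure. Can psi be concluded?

No

psi would need kappa and nu (Rule 2), but kappa is never established.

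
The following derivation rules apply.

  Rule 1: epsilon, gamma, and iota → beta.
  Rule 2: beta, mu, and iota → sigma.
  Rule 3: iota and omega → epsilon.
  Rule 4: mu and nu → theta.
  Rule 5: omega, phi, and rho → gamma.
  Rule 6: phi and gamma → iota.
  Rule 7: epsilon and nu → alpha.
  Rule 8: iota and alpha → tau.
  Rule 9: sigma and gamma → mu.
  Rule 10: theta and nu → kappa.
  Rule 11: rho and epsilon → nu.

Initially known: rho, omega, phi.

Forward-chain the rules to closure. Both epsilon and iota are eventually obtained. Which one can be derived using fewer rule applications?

iota

iota: From omega, phi, and rho, Rule 5 gives gamma. From phi and gamma, Rule 6 gives iota. [2 rule applications]
epsilon: From omega, phi, and rho, Rule 5 gives gamma. phi and gamma hold, so iota follows (Rule 6). iota and omega hold, so epsilon follows (Rule 3). [3 rule applications]
iota needs fewer.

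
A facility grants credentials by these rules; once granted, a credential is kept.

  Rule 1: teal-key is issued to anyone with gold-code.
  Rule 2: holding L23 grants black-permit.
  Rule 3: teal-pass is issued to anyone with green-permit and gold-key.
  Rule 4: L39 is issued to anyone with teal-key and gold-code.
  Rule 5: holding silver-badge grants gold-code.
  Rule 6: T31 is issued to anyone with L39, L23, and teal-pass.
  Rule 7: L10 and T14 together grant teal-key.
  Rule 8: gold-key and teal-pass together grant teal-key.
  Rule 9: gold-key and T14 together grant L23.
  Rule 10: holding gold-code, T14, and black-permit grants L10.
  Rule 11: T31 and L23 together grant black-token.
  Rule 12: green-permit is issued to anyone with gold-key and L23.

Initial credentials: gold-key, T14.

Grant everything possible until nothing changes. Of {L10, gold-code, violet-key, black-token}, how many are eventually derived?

0

L10 would need gold-code, T14, and black-permit (Rule 10), but gold-code is never granted.
gold-code would need silver-badge (Rule 5), but silver-badge is never granted.
No rule produces violet-key, and it is not given.
black-token would need T31 and L23 (Rule 11), but T31 is never granted.
None of the 4 are reached.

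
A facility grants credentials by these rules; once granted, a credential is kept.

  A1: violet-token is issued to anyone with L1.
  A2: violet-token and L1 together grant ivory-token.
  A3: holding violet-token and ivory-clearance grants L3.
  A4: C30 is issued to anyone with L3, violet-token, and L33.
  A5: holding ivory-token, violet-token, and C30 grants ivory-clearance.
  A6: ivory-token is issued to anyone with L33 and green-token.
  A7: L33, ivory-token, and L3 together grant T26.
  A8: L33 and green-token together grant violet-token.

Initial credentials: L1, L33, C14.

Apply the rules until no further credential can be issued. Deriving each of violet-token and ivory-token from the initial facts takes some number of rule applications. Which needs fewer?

violet-token

violet-token: Holding L1 grants violet-token (A1). [1 rule application]
ivory-token: Holding L1 grants violet-token (A1). Holding violet-token and L1 grants ivory-token (A2). [2 rule applications]
violet-token needs fewer.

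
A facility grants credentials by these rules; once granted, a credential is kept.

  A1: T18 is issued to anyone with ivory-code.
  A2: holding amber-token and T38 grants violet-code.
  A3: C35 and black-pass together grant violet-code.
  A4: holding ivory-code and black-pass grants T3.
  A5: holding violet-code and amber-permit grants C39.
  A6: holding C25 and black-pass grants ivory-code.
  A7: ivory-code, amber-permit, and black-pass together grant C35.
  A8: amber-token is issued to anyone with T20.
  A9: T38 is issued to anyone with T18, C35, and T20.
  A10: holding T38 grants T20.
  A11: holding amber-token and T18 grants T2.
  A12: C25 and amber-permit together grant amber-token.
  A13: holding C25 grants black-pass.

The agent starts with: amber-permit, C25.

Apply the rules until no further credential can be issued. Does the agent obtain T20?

No

T20 would need T38 (A10), but T38 is never granted.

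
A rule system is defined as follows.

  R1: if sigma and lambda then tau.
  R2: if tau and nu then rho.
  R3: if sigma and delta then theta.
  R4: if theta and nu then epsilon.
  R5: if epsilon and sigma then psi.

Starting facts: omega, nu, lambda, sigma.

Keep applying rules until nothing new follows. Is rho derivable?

Yes

From sigma and lambda, R1 gives tau.
From tau and nu, R2 gives rho.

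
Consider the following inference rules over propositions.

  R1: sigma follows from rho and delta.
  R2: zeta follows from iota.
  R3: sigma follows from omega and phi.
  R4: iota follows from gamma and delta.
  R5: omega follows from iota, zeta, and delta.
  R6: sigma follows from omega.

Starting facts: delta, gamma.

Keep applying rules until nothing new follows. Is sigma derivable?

Yes

gamma and delta hold, so iota follows (R4).
From iota, R2 gives zeta.
From iota, zeta, and delta, R5 gives omega.
omega holds, so sigma follows (R6).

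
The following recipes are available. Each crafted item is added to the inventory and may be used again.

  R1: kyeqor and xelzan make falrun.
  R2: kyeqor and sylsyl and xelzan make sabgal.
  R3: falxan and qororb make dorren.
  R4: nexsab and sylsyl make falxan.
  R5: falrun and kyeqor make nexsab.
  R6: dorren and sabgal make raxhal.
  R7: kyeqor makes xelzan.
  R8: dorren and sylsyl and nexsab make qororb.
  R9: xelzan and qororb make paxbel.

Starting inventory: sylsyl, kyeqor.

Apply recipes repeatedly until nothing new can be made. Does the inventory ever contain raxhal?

No

raxhal would need dorren and sabgal (R6), but dorren is never obtained.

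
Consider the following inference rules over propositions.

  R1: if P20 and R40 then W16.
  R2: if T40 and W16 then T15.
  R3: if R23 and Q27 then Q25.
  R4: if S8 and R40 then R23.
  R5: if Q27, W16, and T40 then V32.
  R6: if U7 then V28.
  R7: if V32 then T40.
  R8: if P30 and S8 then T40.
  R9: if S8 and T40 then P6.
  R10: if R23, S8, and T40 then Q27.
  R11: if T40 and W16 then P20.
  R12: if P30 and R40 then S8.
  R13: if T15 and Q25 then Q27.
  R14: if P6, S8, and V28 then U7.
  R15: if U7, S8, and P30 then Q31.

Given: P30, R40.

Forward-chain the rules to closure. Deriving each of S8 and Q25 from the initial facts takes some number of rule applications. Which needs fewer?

S8: From P30 and R40, R12 gives S8. [1 rule application]
Q25: From P30 and R40, R12 gives S8. P30 and S8 hold, so T40 follows (R8). S8 and R40 hold, so R23 follows (R4). R23, S8, and T40 hold, so Q27 follows (R10). From R23 and Q27, R3 gives Q25. [5 rule applications]
S8 needs fewer.

S8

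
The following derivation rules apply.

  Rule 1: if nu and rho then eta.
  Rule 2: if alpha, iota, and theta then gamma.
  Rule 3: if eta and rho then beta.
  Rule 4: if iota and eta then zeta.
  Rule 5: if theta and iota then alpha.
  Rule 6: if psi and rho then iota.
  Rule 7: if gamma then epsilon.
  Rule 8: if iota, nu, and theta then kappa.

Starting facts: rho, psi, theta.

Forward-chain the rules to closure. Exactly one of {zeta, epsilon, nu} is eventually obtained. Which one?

psi and rho hold, so iota follows (Rule 6).
theta and iota hold, so alpha follows (Rule 5).
alpha, iota, and theta hold, so gamma follows (Rule 2).
From gamma, Rule 7 gives epsilon.
No rule produces nu, and it is not given. zeta would need iota and eta (Rule 4), but eta is never established.

epsilon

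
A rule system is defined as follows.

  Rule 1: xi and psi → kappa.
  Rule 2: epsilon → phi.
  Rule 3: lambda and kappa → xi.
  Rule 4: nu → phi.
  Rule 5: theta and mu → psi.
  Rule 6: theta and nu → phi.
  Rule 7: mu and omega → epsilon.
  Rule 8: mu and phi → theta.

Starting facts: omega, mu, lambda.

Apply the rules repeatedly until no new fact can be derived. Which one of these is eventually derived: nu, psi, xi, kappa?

From mu and omega, Rule 7 gives epsilon.
From epsilon, Rule 2 gives phi.
mu and phi hold, so theta follows (Rule 8).
From theta and mu, Rule 5 gives psi.
xi would need lambda and kappa (Rule 3), but kappa is never established. kappa would need xi and psi (Rule 1), but xi is never established. No rule produces nu, and it is not given.

psi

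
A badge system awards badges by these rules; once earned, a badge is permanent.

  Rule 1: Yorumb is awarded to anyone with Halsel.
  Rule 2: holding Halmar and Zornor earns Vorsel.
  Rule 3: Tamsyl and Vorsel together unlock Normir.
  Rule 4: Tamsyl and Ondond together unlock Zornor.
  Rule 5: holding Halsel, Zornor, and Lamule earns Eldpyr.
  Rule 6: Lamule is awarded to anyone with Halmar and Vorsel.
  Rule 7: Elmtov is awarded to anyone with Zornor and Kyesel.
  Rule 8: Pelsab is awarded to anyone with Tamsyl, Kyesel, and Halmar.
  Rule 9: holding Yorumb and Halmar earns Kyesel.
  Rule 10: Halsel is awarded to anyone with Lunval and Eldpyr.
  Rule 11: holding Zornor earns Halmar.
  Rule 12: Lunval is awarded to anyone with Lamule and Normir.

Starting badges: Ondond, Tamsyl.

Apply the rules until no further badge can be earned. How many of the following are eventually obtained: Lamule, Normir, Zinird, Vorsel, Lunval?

With Tamsyl and Ondond, Zornor is earned (Rule 4).
With Zornor, Halmar is earned (Rule 11).
With Halmar and Zornor, Vorsel is earned (Rule 2).
With Halmar and Vorsel, Lamule is earned (Rule 6).
With Tamsyl and Vorsel, Normir is earned (Rule 3).
With Lamule and Normir, Lunval is earned (Rule 12).
Lamule: reached.
Normir: reached.
No rule produces Zinird, and it is not given.
Vorsel: reached.
Lunval: reached.
Reached: Lamule, Normir, Vorsel, and Lunval — 4 of the 5.

4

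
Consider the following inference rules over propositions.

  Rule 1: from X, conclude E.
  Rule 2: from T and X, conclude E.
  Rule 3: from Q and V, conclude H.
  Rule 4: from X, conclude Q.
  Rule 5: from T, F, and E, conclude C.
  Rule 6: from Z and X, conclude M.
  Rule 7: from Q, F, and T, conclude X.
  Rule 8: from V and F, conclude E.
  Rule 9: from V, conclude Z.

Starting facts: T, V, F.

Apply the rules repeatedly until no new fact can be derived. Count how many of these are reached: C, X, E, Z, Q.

V and F hold, so E follows (Rule 8).
From V, Rule 9 gives Z.
From T, F, and E, Rule 5 gives C.
C: reached.
X would need Q, F, and T (Rule 7), but Q is never established.
E: reached.
Z: reached.
Q would need X (Rule 4), but X is never established.
Reached: C, E, and Z — 3 of the 5.

3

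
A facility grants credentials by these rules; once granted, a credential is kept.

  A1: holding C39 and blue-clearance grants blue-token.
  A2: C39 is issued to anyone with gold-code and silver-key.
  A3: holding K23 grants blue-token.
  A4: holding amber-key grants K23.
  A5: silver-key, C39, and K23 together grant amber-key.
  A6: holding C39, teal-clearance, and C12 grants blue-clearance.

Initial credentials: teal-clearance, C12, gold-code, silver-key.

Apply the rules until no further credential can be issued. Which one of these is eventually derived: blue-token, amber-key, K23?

blue-token

Holding gold-code and silver-key grants C39 (A2).
Holding C39, teal-clearance, and C12 grants blue-clearance (A6).
Holding C39 and blue-clearance grants blue-token (A1).
K23 would need amber-key (A4), but amber-key is never granted. amber-key would need silver-key, C39, and K23 (A5), but K23 is never granted.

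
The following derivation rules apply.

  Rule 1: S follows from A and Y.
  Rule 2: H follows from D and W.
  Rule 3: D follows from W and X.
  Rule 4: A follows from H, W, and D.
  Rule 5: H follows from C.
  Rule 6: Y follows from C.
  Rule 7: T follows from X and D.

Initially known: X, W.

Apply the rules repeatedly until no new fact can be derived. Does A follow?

W and X hold, so D follows (Rule 3).
From D and W, Rule 2 gives H.
From H, W, and D, Rule 4 gives A.

Yes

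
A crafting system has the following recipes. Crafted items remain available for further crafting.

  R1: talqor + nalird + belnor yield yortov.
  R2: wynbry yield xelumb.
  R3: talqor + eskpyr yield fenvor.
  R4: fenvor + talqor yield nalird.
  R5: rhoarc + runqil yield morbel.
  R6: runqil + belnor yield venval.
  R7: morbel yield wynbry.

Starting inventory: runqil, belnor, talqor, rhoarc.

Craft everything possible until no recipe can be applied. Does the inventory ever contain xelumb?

Yes

Using R5, rhoarc and runqil make morbel.
morbel → wynbry (R7).
Using R2, wynbry makes xelumb.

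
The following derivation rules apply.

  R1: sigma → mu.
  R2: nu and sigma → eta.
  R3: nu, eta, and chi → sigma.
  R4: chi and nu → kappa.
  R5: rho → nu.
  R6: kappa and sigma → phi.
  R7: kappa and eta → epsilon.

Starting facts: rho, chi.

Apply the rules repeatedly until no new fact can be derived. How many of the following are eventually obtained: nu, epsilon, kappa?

2

From rho, R5 gives nu.
From chi and nu, R4 gives kappa.
nu: reached.
epsilon would need kappa and eta (R7), but eta is never established.
kappa: reached.
Reached: nu and kappa — 2 of the 3.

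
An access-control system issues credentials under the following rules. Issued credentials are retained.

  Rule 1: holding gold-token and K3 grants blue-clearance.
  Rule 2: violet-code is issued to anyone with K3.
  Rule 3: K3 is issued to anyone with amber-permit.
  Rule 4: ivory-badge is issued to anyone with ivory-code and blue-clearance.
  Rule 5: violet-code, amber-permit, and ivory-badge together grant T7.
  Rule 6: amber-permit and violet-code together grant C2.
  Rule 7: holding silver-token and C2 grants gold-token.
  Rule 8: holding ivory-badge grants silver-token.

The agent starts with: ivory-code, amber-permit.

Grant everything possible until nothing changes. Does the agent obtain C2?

Holding amber-permit grants K3 (Rule 3).
Holding K3 grants violet-code (Rule 2).
Holding amber-permit and violet-code grants C2 (Rule 6).

Yes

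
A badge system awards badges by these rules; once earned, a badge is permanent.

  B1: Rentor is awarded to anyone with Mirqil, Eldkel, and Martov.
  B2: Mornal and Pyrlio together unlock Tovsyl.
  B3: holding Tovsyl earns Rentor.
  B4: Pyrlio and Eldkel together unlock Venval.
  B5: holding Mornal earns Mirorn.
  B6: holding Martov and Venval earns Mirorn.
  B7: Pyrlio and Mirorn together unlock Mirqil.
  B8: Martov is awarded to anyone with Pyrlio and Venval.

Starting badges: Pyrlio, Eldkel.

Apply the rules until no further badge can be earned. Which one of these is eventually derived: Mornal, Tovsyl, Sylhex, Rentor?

Rentor

With Pyrlio and Eldkel, Venval is earned (B4).
With Pyrlio and Venval, Martov is earned (B8).
With Martov and Venval, Mirorn is earned (B6).
With Pyrlio and Mirorn, Mirqil is earned (B7).
With Mirqil, Eldkel, and Martov, Rentor is earned (B1).
No rule produces Mornal, and it is not given. Tovsyl would need Mornal and Pyrlio (B2), but Mornal is never earned. No rule produces Sylhex, and it is not given.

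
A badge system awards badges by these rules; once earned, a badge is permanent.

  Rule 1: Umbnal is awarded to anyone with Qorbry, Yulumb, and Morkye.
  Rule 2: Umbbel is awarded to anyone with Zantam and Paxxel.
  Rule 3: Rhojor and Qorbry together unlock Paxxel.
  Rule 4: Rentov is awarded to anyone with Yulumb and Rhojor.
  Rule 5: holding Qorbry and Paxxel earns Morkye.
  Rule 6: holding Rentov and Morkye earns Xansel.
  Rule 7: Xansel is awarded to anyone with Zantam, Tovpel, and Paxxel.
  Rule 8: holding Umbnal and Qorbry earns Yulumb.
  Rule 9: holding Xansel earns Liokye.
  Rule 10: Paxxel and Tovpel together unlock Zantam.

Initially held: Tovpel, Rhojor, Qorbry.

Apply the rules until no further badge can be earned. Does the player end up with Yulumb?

No

Yulumb would need Umbnal and Qorbry (Rule 8), but Umbnal is never earned.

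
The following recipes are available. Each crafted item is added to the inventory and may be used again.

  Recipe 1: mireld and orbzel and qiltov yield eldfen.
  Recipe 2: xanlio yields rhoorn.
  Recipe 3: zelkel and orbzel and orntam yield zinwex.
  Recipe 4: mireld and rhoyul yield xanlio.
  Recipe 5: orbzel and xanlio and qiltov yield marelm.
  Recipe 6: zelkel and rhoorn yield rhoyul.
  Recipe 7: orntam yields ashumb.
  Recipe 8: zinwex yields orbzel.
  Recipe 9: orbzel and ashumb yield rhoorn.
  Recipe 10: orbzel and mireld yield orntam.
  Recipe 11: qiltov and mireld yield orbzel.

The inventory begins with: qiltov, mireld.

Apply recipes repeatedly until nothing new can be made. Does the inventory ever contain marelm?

marelm would need orbzel, xanlio, and qiltov (Recipe 5), but xanlio is never obtained.

No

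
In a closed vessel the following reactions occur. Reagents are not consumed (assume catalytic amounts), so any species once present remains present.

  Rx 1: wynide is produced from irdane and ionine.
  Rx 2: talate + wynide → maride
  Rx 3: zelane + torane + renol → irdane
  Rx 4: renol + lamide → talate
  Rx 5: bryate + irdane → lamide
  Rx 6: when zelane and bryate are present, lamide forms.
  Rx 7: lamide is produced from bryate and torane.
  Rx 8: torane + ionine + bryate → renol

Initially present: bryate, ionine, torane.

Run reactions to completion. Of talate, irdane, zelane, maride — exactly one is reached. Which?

talate

torane, ionine, and bryate present → renol forms (Rx 8).
bryate and torane present → lamide forms (Rx 7).
renol and lamide present → talate forms (Rx 4).
maride would need talate and wynide (Rx 2), but wynide never forms. No rule produces zelane, and it is not given. irdane would need zelane, torane, and renol (Rx 3), but zelane never forms.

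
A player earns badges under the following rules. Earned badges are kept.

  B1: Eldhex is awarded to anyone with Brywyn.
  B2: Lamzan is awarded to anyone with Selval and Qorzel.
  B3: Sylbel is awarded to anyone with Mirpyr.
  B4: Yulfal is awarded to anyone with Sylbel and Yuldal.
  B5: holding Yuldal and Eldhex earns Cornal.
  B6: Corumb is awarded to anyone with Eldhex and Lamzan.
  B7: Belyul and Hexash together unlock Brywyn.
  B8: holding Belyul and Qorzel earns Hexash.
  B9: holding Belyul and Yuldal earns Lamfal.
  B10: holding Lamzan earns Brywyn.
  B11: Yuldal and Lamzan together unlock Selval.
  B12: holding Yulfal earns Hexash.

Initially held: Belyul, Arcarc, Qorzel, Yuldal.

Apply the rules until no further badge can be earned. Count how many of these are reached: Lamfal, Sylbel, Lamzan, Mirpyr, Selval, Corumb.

With Belyul and Yuldal, Lamfal is earned (B9).
Lamfal: reached.
Sylbel would need Mirpyr (B3), but Mirpyr is never earned.
Lamzan would need Selval and Qorzel (B2), but Selval is never earned.
No rule produces Mirpyr, and it is not given.
Selval would need Yuldal and Lamzan (B11), but Lamzan is never earned.
Corumb would need Eldhex and Lamzan (B6), but Lamzan is never earned.
Reached: Lamfal — 1 of the 6.

1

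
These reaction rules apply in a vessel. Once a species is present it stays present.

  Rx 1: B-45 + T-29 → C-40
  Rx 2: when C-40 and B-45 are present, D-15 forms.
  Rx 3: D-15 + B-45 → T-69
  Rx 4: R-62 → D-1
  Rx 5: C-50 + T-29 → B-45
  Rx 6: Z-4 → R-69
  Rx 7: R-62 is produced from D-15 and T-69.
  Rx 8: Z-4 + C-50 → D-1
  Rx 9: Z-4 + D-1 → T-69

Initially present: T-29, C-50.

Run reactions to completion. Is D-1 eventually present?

Yes

C-50 and T-29 present → B-45 forms (Rx 5).
B-45 and T-29 present → C-40 forms (Rx 1).
C-40 and B-45 present → D-15 forms (Rx 2).
D-15 and B-45 present → T-69 forms (Rx 3).
D-15 and T-69 present → R-62 forms (Rx 7).
R-62 present → D-1 forms (Rx 4).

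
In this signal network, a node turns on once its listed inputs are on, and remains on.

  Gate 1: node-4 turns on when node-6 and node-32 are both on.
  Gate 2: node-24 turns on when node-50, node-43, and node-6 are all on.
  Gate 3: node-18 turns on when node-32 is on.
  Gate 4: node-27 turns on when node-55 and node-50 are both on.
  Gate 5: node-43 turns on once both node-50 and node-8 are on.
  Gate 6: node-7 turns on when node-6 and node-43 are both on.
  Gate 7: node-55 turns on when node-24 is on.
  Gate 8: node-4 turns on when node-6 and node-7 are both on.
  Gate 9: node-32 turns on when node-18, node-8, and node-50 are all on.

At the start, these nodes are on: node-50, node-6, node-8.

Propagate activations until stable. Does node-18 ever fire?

No

node-18 would need node-32 (Gate 3), but node-32 never turns on.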